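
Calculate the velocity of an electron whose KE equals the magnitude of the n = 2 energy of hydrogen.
1.09e+06 m/s (or 0.364868% of c)

The binding energy at n = 2 for hydrogen is:
E_2 = -13.6057/2² = -3.40142500 eV
|E_2| = 3.40142500 eV

Convert to Joules:
KE = 3.40142500 eV × (1.602177 × 10⁻¹⁹ J/eV) = 5.4497e-19 J

Using KE = ½mv²:
v = √(2·KE/m_e)
v = √(2 × 5.4497e-19 J / 9.10938 × 10⁻³¹ kg)
v = 1.09e+06 m/s

This is approximately 0.364868% the speed of light.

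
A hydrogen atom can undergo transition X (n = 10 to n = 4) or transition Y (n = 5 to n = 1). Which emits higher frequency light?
5 → 1

Calculate the energy for each transition:

Transition 10 → 4:
ΔE₁ = |E_4 - E_10| = |-13.6057/4² - (-13.6057/10²)|
ΔE₁ = |-0.850356250000 - (-0.136057000000)| = 0.714299250 eV

Transition 5 → 1:
ΔE₂ = |E_1 - E_5| = |-13.6057/1² - (-13.6057/5²)|
ΔE₂ = |-13.605700000000 - (-0.544228000000)| = 13.061472000 eV

Since 13.061472000 eV > 0.714299250 eV, the transition 5 → 1 emits the more energetic photon.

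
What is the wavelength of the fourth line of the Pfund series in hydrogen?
3295.200 nm

The lines of a series are numbered from the longest wavelength (smallest ΔE) outward; the fourth line is the transition from n = n_f + 4 to n_f.
The Pfund series has all transitions ending at n_f = 5.

For H, the fourth line (δ-line) is the jump from n = 9 to n = 5:
E_9 = -13.6057 / 9² = -0.167971605 eV
E_5 = -13.6057 / 5² = -0.544228000 eV
ΔE = E_9 - E_5 = 0.376256395 eV

λ = hc/E = 1239.84 eV·nm / 0.376256395 eV
λ = 3295.200 nm

This is the δ-line of the Pfund series in H.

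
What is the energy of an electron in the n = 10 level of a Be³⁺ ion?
-2.177 eV

For hydrogen-like ions, the energy levels scale with Z²:
E_n = -13.6057 Z² / n² eV

For Be³⁺ (Z = 4) at n = 10:
E_10 = -13.6057 × 4² / 10²
E_10 = -13.6057 × 16 / 100
E_10 = -217.6912 / 100
E_10 = -2.177 eV

The energy is 16 times more negative than hydrogen at the same n due to the stronger nuclear charge.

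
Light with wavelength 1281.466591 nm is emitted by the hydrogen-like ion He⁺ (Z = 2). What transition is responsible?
n = 10 → n = 6

First, find the photon energy from the wavelength (hc = 1239.84 eV·nm):
E = hc/λ = 1239.84 eV·nm / 1281.466591 nm = 0.96751644 eV

The energy levels of He⁺ satisfy E_n = -13.6057 × 2² / n² eV, so an emission n_i → n_f releases
ΔE = 13.6057 × 2² × (1/n_f² − 1/n_i²) eV.

Setting ΔE equal to the photon energy:
1/n_f² − 1/n_i² = 0.96751644 / (13.6057 × 2²) = 0.017777778

Since 1/n_i² must be positive, we need 1/n_f² > 0.017777778, i.e. n_f ≤ 7. For each allowed n_f, solve n_i = (1/n_f² − 0.017777778)^(−1/2) and check whether it is a whole number:
  n_f = 1: 1/n_i² = 1.000000000 − 0.017777778 = 0.982222222 → n_i = 1.009  (not an integer) ✗
  n_f = 2: 1/n_i² = 0.250000000 − 0.017777778 = 0.232222222 → n_i = 2.075  (not an integer) ✗
  n_f = 3: 1/n_i² = 0.111111111 − 0.017777778 = 0.093333333 → n_i = 3.273  (not an integer) ✗
  n_f = 4: 1/n_i² = 0.062500000 − 0.017777778 = 0.044722222 → n_i = 4.729  (not an integer) ✗
  n_f = 5: 1/n_i² = 0.040000000 − 0.017777778 = 0.022222222 → n_i = 6.708  (not an integer) ✗
  n_f = 6: 1/n_i² = 0.027777778 − 0.017777778 = 0.010000000 → n_i = 10.000  → integer, n_i = 10 ✓
  n_f = 7: 1/n_i² = 0.020408163 − 0.017777778 = 0.002630385 → n_i = 19.498  (not an integer) ✗

Only n_f = 6 gives an integer upper level, n_i = 10.

The transition is from n = 10 to n = 6 (emission).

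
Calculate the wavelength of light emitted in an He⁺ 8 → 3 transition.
238.58578 nm

First, find the transition energy using E_n = -13.6057 Z² / n² eV:
E_8 = -13.6057 × 2² / 8² = -0.850356250 eV
E_3 = -13.6057 × 2² / 3² = -6.046977778 eV

Photon energy: |ΔE| = |E_3 - E_8| = 5.196621528 eV

Convert to wavelength using E = hc/λ with hc = 1239.84 eV·nm:
λ = hc/E = 1239.84 eV·nm / 5.196621528 eV
λ = 238.58578 nm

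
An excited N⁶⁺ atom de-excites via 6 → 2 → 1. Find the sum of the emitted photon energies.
648.16043 eV

The energy levels of N⁶⁺ are E_n = -13.6057 × 7² / n² eV.

First transition (6 → 2):
ΔE₁ = |E_2 - E_6|
ΔE₁ = |-166.66982500000 - (-18.51886944444)| = 148.15095556 eV

Second transition (2 → 1):
ΔE₂ = |E_1 - E_2|
ΔE₂ = |-666.67930000000 - (-166.66982500000)| = 500.00947500 eV

Total energy released:
E_total = ΔE₁ + ΔE₂ = 148.15095556 + 500.00947500 = 648.16043 eV

Note: This equals the direct transition 6 → 1: 648.16043 eV ✓
Energy is conserved regardless of the path taken.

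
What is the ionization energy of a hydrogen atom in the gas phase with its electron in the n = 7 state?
0.277667 eV

The ionization energy is the energy needed to remove the electron completely (n → ∞).

For hydrogen, E_n = -13.6057 eV / n².

At n = 7: E_7 = -13.6057 / 7² = -0.277667347 eV
At n = ∞: E_∞ = 0 eV

Ionization energy = E_∞ - E_7 = 0 - (-0.277667347) = 0.277667347 eV
Ionization energy ≈ 0.277667 eV

This is also called the binding energy of the electron in state n = 7.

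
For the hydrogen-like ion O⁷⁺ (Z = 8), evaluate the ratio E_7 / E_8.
1.31

Using E_n = -13.6057 Z² / n² eV with Z = 8:

E_7 = -13.6057 × 8² / 7² = -870.7648 / 49 = -17.77071020 eV
E_8 = -13.6057 × 8² / 8² = -870.7648 / 64 = -13.60570000 eV

The ratio is:
E_7/E_8 = (-17.77071020) / (-13.60570000)
E_7/E_8 = (-870.7648/49) / (-870.7648/64)
E_7/E_8 = 64/49
E_7/E_8 = 1.31
(Note: the Z² factors cancel in the ratio.)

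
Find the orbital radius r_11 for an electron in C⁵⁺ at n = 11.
1.0672 nm (or 10.6717 Å)

The Bohr radius formula is:
r_n = n² a₀ / Z

where a₀ = 0.0529177 nm is the Bohr radius.

For C⁵⁺ (Z = 6) at n = 11:
r_11 = 11² × 0.0529177 nm / 6
r_11 = 121 × 0.0529177 nm / 6
r_11 = 6.40304 nm / 6
r_11 = 1.0672 nm

The electron orbits at approximately 1.0672 nm from the nucleus.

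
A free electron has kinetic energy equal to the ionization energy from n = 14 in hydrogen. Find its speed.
1.56264e+05 m/s (or 0.05% of c)

The binding energy at n = 14 for hydrogen is:
E_14 = -13.6057/14² = -0.0694168367 eV
|E_14| = 0.0694168367 eV

Convert to Joules:
KE = 0.0694168367 eV × (1.602177 × 10⁻¹⁹ J/eV) = 1.1121806e-20 J

Using KE = ½mv²:
v = √(2·KE/m_e)
v = √(2 × 1.1121806e-20 J / 9.10938 × 10⁻³¹ kg)
v = 1.56264e+05 m/s

This is approximately 0.05% the speed of light.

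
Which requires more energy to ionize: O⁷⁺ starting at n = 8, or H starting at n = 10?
O⁷⁺ at n = 8 (E = -13.61 eV)

Using E_n = -13.6057 Z² / n² eV:

O⁷⁺ (Z = 8) at n = 8:
E = -13.6057 × 8² / 8² = -13.6057 × 64 / 64 = -13.60570 eV

H (Z = 1) at n = 10:
E = -13.6057 × 1² / 10² = -13.6057 × 1 / 100 = -0.13606 eV

Since -13.60570 eV < -0.13606 eV,
O⁷⁺ at n = 8 is more tightly bound (requires more energy to ionize).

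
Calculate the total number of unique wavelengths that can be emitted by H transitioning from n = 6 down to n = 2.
10

The electron can occupy levels n = 2, 3, ..., 6 during de-excitation — that is m = 6 - 2 + 1 = 5 distinct levels.

The number of distinct spectral lines equals the number of ways to choose 2 of these m levels (each pair gives one possible emission transition):

Number of lines = m(m-1)/2 = 5×4/2 = 10

These correspond to all possible transitions between the 5 levels:
6 → 5, 6 → 4, 6 → 3, 6 → 2, 5 → 4, 5 → 3, 5 → 2, 4 → 3...

Each transition produces a photon with a unique energy (and thus wavelength). This count does not depend on Z.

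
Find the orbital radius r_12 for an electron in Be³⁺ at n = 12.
1.9050 nm (or 19.0504 Å)

The Bohr radius formula is:
r_n = n² a₀ / Z

where a₀ = 0.0529177 nm is the Bohr radius.

For Be³⁺ (Z = 4) at n = 12:
r_12 = 12² × 0.0529177 nm / 4
r_12 = 144 × 0.0529177 nm / 4
r_12 = 7.62015 nm / 4
r_12 = 1.9050 nm

The electron orbits at approximately 1.9050 nm from the nucleus.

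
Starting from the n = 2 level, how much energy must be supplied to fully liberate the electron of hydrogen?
3.40 eV

The ionization energy is the energy needed to remove the electron completely (n → ∞).

For hydrogen, E_n = -13.6057 eV / n².

At n = 2: E_2 = -13.6057 / 2² = -3.40143 eV
At n = ∞: E_∞ = 0 eV

Ionization energy = E_∞ - E_2 = 0 - (-3.40143) = 3.40143 eV
Ionization energy ≈ 3.40 eV

This is also called the binding energy of the electron in state n = 2.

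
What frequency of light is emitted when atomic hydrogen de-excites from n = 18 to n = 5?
1.2144e+14 Hz

First, find the transition energy:
E_18 = -13.6057 / 18² = -0.04199290 eV
E_5 = -13.6057 / 5² = -0.54422800 eV
|ΔE| = |E_5 - E_18| = 0.50223510 eV

Convert to Joules: E = 0.50223510 eV × (1.602177 × 10⁻¹⁹ J/eV) = 8.046695e-20 J

Using E = hf:
f = E/h = 8.046695e-20 J / (6.62607 × 10⁻³⁴ J·s)
f = 1.2144e+14 Hz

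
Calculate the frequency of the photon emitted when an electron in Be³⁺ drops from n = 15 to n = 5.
1.87e+15 Hz

First, find the transition energy:
E_15 = -13.6057 × 4² / 15² = -0.967516 eV
E_5 = -13.6057 × 4² / 5² = -8.707648 eV
|ΔE| = |E_5 - E_15| = 7.740132 eV

Convert to Joules: E = 7.740132 eV × (1.602177 × 10⁻¹⁹ J/eV) = 1.2401e-18 J

Using E = hf:
f = E/h = 1.2401e-18 J / (6.62607 × 10⁻³⁴ J·s)
f = 1.87e+15 Hz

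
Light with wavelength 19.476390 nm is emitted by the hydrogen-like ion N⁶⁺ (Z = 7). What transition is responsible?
n = 8 → n = 3

First, find the photon energy from the wavelength (hc = 1239.84 eV·nm):
E = hc/λ = 1239.84 eV·nm / 19.476390 nm = 63.658614 eV

The energy levels of N⁶⁺ satisfy E_n = -13.6057 × 7² / n² eV, so an emission n_i → n_f releases
ΔE = 13.6057 × 7² × (1/n_f² − 1/n_i²) eV.

Setting ΔE equal to the photon energy:
1/n_f² − 1/n_i² = 63.658614 / (13.6057 × 7²) = 0.095486112

Since 1/n_i² must be positive, we need 1/n_f² > 0.095486112, i.e. n_f ≤ 3. For each allowed n_f, solve n_i = (1/n_f² − 0.095486112)^(−1/2) and check whether it is a whole number:
  n_f = 1: 1/n_i² = 1.000000000 − 0.095486112 = 0.904513888 → n_i = 1.051  (not an integer) ✗
  n_f = 2: 1/n_i² = 0.250000000 − 0.095486112 = 0.154513888 → n_i = 2.544  (not an integer) ✗
  n_f = 3: 1/n_i² = 0.111111111 − 0.095486112 = 0.015624999 → n_i = 8.000  → integer, n_i = 8 ✓

Only n_f = 3 gives an integer upper level, n_i = 8.

The transition is from n = 8 to n = 3 (emission).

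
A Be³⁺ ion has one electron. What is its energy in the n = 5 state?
-8.71 eV

For hydrogen-like ions, the energy levels scale with Z²:
E_n = -13.6057 Z² / n² eV

For Be³⁺ (Z = 4) at n = 5:
E_5 = -13.6057 × 4² / 5²
E_5 = -13.6057 × 16 / 25
E_5 = -217.6912 / 25
E_5 = -8.71 eV

The energy is 16 times more negative than hydrogen at the same n due to the stronger nuclear charge.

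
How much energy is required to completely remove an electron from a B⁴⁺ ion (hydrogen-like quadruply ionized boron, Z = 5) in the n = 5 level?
13.61 eV

The ionization energy is the energy needed to remove the electron completely (n → ∞).

For a hydrogen-like ion with Z = 5, E_n = -13.6057 Z² / n² eV.

At n = 5: E_5 = -13.6057 × 5² / 5² = -13.60570 eV
At n = ∞: E_∞ = 0 eV

Ionization energy = E_∞ - E_5 = 0 - (-13.60570) = 13.60570 eV
Ionization energy ≈ 13.61 eV

This is also called the binding energy of the electron in state n = 5.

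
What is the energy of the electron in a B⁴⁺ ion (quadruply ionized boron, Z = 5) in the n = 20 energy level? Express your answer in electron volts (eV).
-0.85 eV

The energy levels of a hydrogen-like atom are given by:
E_n = -13.6057 Z² / n² eV  (with Z = 5 for B⁴⁺)

For n = 20:
E_20 = -13.6057 × 5² / 20²
E_20 = -13.6057 × 25 / 400
E_20 = -0.85 eV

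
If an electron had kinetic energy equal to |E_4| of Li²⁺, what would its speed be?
1.64e+06 m/s (or 0.55% of c)

The binding energy at n = 4 for Li²⁺ is:
E_4 = -13.6057 × 3²/4² = -7.65321 eV
|E_4| = 7.65321 eV

Convert to Joules:
KE = 7.65321 eV × (1.602177 × 10⁻¹⁹ J/eV) = 1.2262e-18 J

Using KE = ½mv²:
v = √(2·KE/m_e)
v = √(2 × 1.2262e-18 J / 9.10938 × 10⁻³¹ kg)
v = 1.64e+06 m/s

This is approximately 0.55% the speed of light.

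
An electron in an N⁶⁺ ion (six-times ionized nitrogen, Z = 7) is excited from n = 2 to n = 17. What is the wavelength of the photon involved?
7.543305 nm

First, find the transition energy using E_n = -13.6057 Z² / n² eV:
E_2 = -13.6057 × 7² / 2² = -166.66982500 eV
E_17 = -13.6057 × 7² / 17² = -2.30684879 eV

Photon energy: |ΔE| = |E_17 - E_2| = 164.36297621 eV

Convert to wavelength using E = hc/λ with hc = 1239.84 eV·nm:
λ = hc/E = 1239.84 eV·nm / 164.36297621 eV
λ = 7.543305 nm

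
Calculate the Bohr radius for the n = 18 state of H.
17.1453 nm (or 171.4533 Å)

The Bohr radius formula is:
r_n = n² a₀ / Z

where a₀ = 0.0529177 nm is the Bohr radius.

For H (Z = 1) at n = 18:
r_18 = 18² × 0.0529177 nm / 1
r_18 = 324 × 0.0529177 nm / 1
r_18 = 17.14533 nm / 1
r_18 = 17.1453 nm

The electron orbits at approximately 17.1453 nm from the nucleus.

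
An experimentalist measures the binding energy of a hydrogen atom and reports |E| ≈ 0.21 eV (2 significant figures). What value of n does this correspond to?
n = 8

The exact energy levels follow E_n = -13.6057 eV / n².

The measured value (-0.21 eV) is reported to only 2 significant figures, so we must test candidate n values and see which one matches to that precision.

Candidate energies:
  n = 6:  E = -13.6057/6² = -0.37794 eV
  n = 7:  E = -13.6057/7² = -0.27767 eV
  n = 8:  E = -13.6057/8² = -0.21259 eV  ← matches
  n = 9:  E = -13.6057/9² = -0.16797 eV
  n = 10:  E = -13.6057/10² = -0.13606 eV

Checking against the measurement of -0.21 eV (2 sig figs), only n = 8 agrees:
E_8 = -0.21259 eV, which rounds to -0.21 eV ✓

Therefore n = 8.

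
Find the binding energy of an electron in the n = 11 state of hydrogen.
0.112 eV

The ionization energy is the energy needed to remove the electron completely (n → ∞).

For hydrogen, E_n = -13.6057 eV / n².

At n = 11: E_11 = -13.6057 / 11² = -0.112444 eV
At n = ∞: E_∞ = 0 eV

Ionization energy = E_∞ - E_11 = 0 - (-0.112444) = 0.112444 eV
Ionization energy ≈ 0.112 eV

This is also called the binding energy of the electron in state n = 11.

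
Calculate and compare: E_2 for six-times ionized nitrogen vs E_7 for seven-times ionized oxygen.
N⁶⁺ at n = 2 (E = -166.670 eV)

Using E_n = -13.6057 Z² / n² eV:

N⁶⁺ (Z = 7) at n = 2:
E = -13.6057 × 7² / 2² = -13.6057 × 49 / 4 = -166.669825 eV

O⁷⁺ (Z = 8) at n = 7:
E = -13.6057 × 8² / 7² = -13.6057 × 64 / 49 = -17.770710 eV

Since -166.669825 eV < -17.770710 eV,
N⁶⁺ at n = 2 is more tightly bound (requires more energy to ionize).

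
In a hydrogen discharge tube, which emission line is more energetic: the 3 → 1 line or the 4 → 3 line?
3 → 1

Calculate the energy for each transition:

Transition 3 → 1:
ΔE₁ = |E_1 - E_3| = |-13.6057/1² - (-13.6057/3²)|
ΔE₁ = |-13.605700000000 - (-1.511744444444)| = 12.093955556 eV

Transition 4 → 3:
ΔE₂ = |E_3 - E_4| = |-13.6057/3² - (-13.6057/4²)|
ΔE₂ = |-1.511744444444 - (-0.850356250000)| = 0.661388194 eV

Since 12.093955556 eV > 0.661388194 eV, the transition 3 → 1 emits the more energetic photon.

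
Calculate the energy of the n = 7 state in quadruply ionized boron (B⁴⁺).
-6.94168 eV

For hydrogen-like ions, the energy levels scale with Z²:
E_n = -13.6057 Z² / n² eV

For B⁴⁺ (Z = 5) at n = 7:
E_7 = -13.6057 × 5² / 7²
E_7 = -13.6057 × 25 / 49
E_7 = -340.1425 / 49
E_7 = -6.94168 eV

The energy is 25 times more negative than hydrogen at the same n due to the stronger nuclear charge.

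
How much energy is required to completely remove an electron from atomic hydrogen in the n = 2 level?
3.4014 eV

The ionization energy is the energy needed to remove the electron completely (n → ∞).

For hydrogen, E_n = -13.6057 eV / n².

At n = 2: E_2 = -13.6057 / 2² = -3.4014250 eV
At n = ∞: E_∞ = 0 eV

Ionization energy = E_∞ - E_2 = 0 - (-3.4014250) = 3.4014250 eV
Ionization energy ≈ 3.4014 eV

This is also called the binding energy of the electron in state n = 2.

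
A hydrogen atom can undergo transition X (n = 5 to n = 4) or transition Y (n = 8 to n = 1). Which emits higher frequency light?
8 → 1

Calculate the energy for each transition:

Transition 5 → 4:
ΔE₁ = |E_4 - E_5| = |-13.6057/4² - (-13.6057/5²)|
ΔE₁ = |-0.8503562500 - (-0.5442280000)| = 0.3061283 eV

Transition 8 → 1:
ΔE₂ = |E_1 - E_8| = |-13.6057/1² - (-13.6057/8²)|
ΔE₂ = |-13.6057000000 - (-0.2125890625)| = 13.3931109 eV

Since 13.3931109 eV > 0.3061283 eV, the transition 8 → 1 emits the more energetic photon.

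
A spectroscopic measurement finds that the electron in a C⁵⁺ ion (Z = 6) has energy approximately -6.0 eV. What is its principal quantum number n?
n = 9

The exact energy levels follow E_n = -13.6057 Z² / n² eV with Z = 6.

The measured value (-6.0 eV) is reported to only 2 significant figures, so we must test candidate n values and see which one matches to that precision.

Candidate energies:
  n = 7:  E = -13.6057 × 6² / 7² = -9.99602 eV
  n = 8:  E = -13.6057 × 6² / 8² = -7.65321 eV
  n = 9:  E = -13.6057 × 6² / 9² = -6.04698 eV  ← matches
  n = 10:  E = -13.6057 × 6² / 10² = -4.89805 eV
  n = 11:  E = -13.6057 × 6² / 11² = -4.04798 eV

Checking against the measurement of -6.0 eV (2 sig figs), only n = 9 agrees:
E_9 = -6.04698 eV, which rounds to -6.0 eV ✓

Therefore n = 9.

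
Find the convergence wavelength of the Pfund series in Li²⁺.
253.129 nm

The series limit corresponds to the transition from n = ∞ to n = 5.
This is the highest energy (shortest wavelength) transition in the Pfund series.

E_∞ = 0 eV
E_5 = -13.6057 × 3² / 5² = -4.8980520 eV

Energy at series limit:
ΔE = E_∞ - E_5 = 0 - (-4.8980520) = 4.8980520 eV
λ = hc/E = 1239.84 eV·nm / 4.8980520 eV = 253.129 nm

This energy equals the ionization energy from the n = 5 state of Li²⁺.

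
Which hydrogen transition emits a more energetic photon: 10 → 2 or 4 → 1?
4 → 1

Calculate the energy for each transition:

Transition 10 → 2:
ΔE₁ = |E_2 - E_10| = |-13.6057/2² - (-13.6057/10²)|
ΔE₁ = |-3.40142500000 - (-0.13605700000)| = 3.26536800 eV

Transition 4 → 1:
ΔE₂ = |E_1 - E_4| = |-13.6057/1² - (-13.6057/4²)|
ΔE₂ = |-13.60570000000 - (-0.85035625000)| = 12.75534375 eV

Since 12.75534375 eV > 3.26536800 eV, the transition 4 → 1 emits the more energetic photon.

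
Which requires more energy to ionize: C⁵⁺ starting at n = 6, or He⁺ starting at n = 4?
C⁵⁺ at n = 6 (E = -13.606 eV)

Using E_n = -13.6057 Z² / n² eV:

C⁵⁺ (Z = 6) at n = 6:
E = -13.6057 × 6² / 6² = -13.6057 × 36 / 36 = -13.605700 eV

He⁺ (Z = 2) at n = 4:
E = -13.6057 × 2² / 4² = -13.6057 × 4 / 16 = -3.401425 eV

Since -13.605700 eV < -3.401425 eV,
C⁵⁺ at n = 6 is more tightly bound (requires more energy to ionize).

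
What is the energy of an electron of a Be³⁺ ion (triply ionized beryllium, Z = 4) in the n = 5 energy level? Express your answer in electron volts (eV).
-8.7076 eV

The energy levels of a hydrogen-like atom are given by:
E_n = -13.6057 Z² / n² eV  (with Z = 4 for Be³⁺)

For n = 5:
E_5 = -13.6057 × 4² / 5²
E_5 = -13.6057 × 16 / 25
E_5 = -8.7076 eV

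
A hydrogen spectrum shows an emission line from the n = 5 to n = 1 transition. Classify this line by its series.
Lyman series

The spectral series in hydrogen are named based on the final (lower) energy level:
- Lyman series: n_final = 1 (ultraviolet)
- Balmer series: n_final = 2 (visible/near-UV)
- Paschen series: n_final = 3 (infrared)
- Brackett series: n_final = 4 (infrared)
- Pfund series: n_final = 5 (far infrared)

Since this transition ends at n = 1, it belongs to the Lyman series.

For reference, this 5 → 1 line has photon energy
ΔE = 13.6057 eV × (1/1² - 1/5²) = 13.0614720 eV,
corresponding to wavelength λ = hc/ΔE = 1239.84 eV·nm / 13.0614720 eV = 94.92345 nm in the ultraviolet region.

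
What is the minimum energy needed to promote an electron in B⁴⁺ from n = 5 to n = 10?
10.204 eV

The energy levels of a hydrogen-like atom are E_n = -13.6057 Z² eV / n².

Energy at n = 5: E_5 = -13.6057 × 5² / 5² = -13.605700 eV
Energy at n = 10: E_10 = -13.6057 × 5² / 10² = -3.401425 eV

The excitation energy is the difference:
ΔE = E_10 - E_5
ΔE = -3.401425 - (-13.605700)
ΔE = 10.204 eV

Since this is positive, energy must be absorbed (photon absorption).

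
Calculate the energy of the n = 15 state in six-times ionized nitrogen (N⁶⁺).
-2.96 eV

For hydrogen-like ions, the energy levels scale with Z²:
E_n = -13.6057 Z² / n² eV

For N⁶⁺ (Z = 7) at n = 15:
E_15 = -13.6057 × 7² / 15²
E_15 = -13.6057 × 49 / 225
E_15 = -666.6793 / 225
E_15 = -2.96 eV

The energy is 49 times more negative than hydrogen at the same n due to the stronger nuclear charge.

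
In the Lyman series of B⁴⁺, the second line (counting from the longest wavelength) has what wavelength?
4.10 nm

The lines of a series are numbered from the longest wavelength (smallest ΔE) outward; the second line is the transition from n = n_f + 2 to n_f.
The Lyman series has all transitions ending at n_f = 1.

For B⁴⁺ (Z = 5), the second line (β-line) is the jump from n = 3 to n = 1:
E_3 = -13.6057 × 5² / 3² = -37.7936 eV
E_1 = -13.6057 × 5² / 1² = -340.1425 eV
ΔE = E_3 - E_1 = 302.3489 eV

λ = hc/E = 1239.84 eV·nm / 302.3489 eV
λ = 4.10 nm

This is the β-line of the Lyman series in B⁴⁺.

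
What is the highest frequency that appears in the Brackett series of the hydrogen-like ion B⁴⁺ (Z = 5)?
5.1404e+15 Hz

The series limit corresponds to the transition from n = ∞ to n = 4.
This is the highest energy (shortest wavelength) transition in the Brackett series.

E_∞ = 0 eV
E_4 = -13.6057 × 5² / 4² = -21.258906 eV

Energy at series limit:
ΔE = E_∞ - E_4 = 0 - (-21.258906) = 21.258906 eV
E = 21.258906 eV × (1.602177 × 10⁻¹⁹ J/eV) = 3.406053e-18 J
f = E/h = 3.406053e-18 J / (6.62607 × 10⁻³⁴ J·s) = 5.1404e+15 Hz

This energy equals the ionization energy from the n = 4 state of B⁴⁺.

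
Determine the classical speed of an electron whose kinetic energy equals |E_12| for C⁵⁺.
1.094e+06 m/s (or 0.3649% of c)

The binding energy at n = 12 for C⁵⁺ is:
E_12 = -13.6057 × 6²/12² = -3.401425 eV
|E_12| = 3.401425 eV

Convert to Joules:
KE = 3.401425 eV × (1.602177 × 10⁻¹⁹ J/eV) = 5.44968e-19 J

Using KE = ½mv²:
v = √(2·KE/m_e)
v = √(2 × 5.44968e-19 J / 9.10938 × 10⁻³¹ kg)
v = 1.094e+06 m/s

This is approximately 0.3649% the speed of light.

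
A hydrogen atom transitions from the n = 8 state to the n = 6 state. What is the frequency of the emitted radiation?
3.998e+13 Hz

First, find the transition energy:
E_8 = -13.6057 / 8² = -0.2125891 eV
E_6 = -13.6057 / 6² = -0.3779361 eV
|ΔE| = |E_6 - E_8| = 0.1653470 eV

Convert to Joules: E = 0.1653470 eV × (1.602177 × 10⁻¹⁹ J/eV) = 2.64915e-20 J

Using E = hf:
f = E/h = 2.64915e-20 J / (6.62607 × 10⁻³⁴ J·s)
f = 3.998e+13 Hz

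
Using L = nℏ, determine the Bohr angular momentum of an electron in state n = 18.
1.90e-33 J·s (or 18ℏ)

In the Bohr model, angular momentum is quantized:
L = nℏ

where ℏ = h/(2π) = 1.0546e-34 J·s

For n = 18:
L = 18 × 1.0546e-34 J·s
L = 1.90e-33 J·s

This can also be written as L = 18ℏ.
The angular momentum is an integer multiple of the reduced Planck constant.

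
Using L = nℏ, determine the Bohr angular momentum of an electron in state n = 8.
8.437e-34 J·s (or 8ℏ)

In the Bohr model, angular momentum is quantized:
L = nℏ

where ℏ = h/(2π) = 1.05457e-34 J·s

For n = 8:
L = 8 × 1.05457e-34 J·s
L = 8.437e-34 J·s

This can also be written as L = 8ℏ.
The angular momentum is an integer multiple of the reduced Planck constant.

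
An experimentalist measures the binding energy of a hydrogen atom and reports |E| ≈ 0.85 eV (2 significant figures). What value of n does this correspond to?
n = 4

The exact energy levels follow E_n = -13.6057 eV / n².

The measured value (-0.85 eV) is reported to only 2 significant figures, so we must test candidate n values and see which one matches to that precision.

Candidate energies:
  n = 2:  E = -13.6057/2² = -3.40143 eV
  n = 3:  E = -13.6057/3² = -1.51174 eV
  n = 4:  E = -13.6057/4² = -0.85036 eV  ← matches
  n = 5:  E = -13.6057/5² = -0.54423 eV
  n = 6:  E = -13.6057/6² = -0.37794 eV

Checking against the measurement of -0.85 eV (2 sig figs), only n = 4 agrees:
E_4 = -0.85036 eV, which rounds to -0.85 eV ✓

Therefore n = 4.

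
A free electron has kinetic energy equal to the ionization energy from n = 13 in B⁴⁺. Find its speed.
8.414e+05 m/s (or 0.28067% of c)

The binding energy at n = 13 for B⁴⁺ is:
E_13 = -13.6057 × 5²/13² = -2.0126775 eV
|E_13| = 2.0126775 eV

Convert to Joules:
KE = 2.0126775 eV × (1.602177 × 10⁻¹⁹ J/eV) = 3.22467e-19 J

Using KE = ½mv²:
v = √(2·KE/m_e)
v = √(2 × 3.22467e-19 J / 9.10938 × 10⁻³¹ kg)
v = 8.414e+05 m/s

This is approximately 0.28067% the speed of light.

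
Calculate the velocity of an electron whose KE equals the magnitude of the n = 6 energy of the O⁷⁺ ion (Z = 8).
2.917e+06 m/s (or 0.972981% of c)

The binding energy at n = 6 for O⁷⁺ is:
E_6 = -13.6057 × 8²/6² = -24.18791111 eV
|E_6| = 24.18791111 eV

Convert to Joules:
KE = 24.18791111 eV × (1.602177 × 10⁻¹⁹ J/eV) = 3.87533e-18 J

Using KE = ½mv²:
v = √(2·KE/m_e)
v = √(2 × 3.87533e-18 J / 9.10938 × 10⁻³¹ kg)
v = 2.917e+06 m/s

This is approximately 0.972981% the speed of light.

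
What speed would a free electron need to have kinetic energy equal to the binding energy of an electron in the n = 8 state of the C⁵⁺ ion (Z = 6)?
1.64077e+06 m/s (or 0.54730% of c)

The binding energy at n = 8 for C⁵⁺ is:
E_8 = -13.6057 × 6²/8² = -7.65320625 eV
|E_8| = 7.65320625 eV

Convert to Joules:
KE = 7.65320625 eV × (1.602177 × 10⁻¹⁹ J/eV) = 1.2261791e-18 J

Using KE = ½mv²:
v = √(2·KE/m_e)
v = √(2 × 1.2261791e-18 J / 9.10938 × 10⁻³¹ kg)
v = 1.64077e+06 m/s

This is approximately 0.54730% the speed of light.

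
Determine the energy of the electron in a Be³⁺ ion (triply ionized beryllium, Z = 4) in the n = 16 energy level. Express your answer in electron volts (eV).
-0.850 eV

The energy levels of a hydrogen-like atom are given by:
E_n = -13.6057 Z² / n² eV  (with Z = 4 for Be³⁺)

For n = 16:
E_16 = -13.6057 × 4² / 16²
E_16 = -13.6057 × 16 / 256
E_16 = -0.850 eV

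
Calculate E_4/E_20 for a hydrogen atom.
25.00000

Using E_n = -13.6057 Z² / n² eV with Z = 1:

E_4 = -13.6057 / 4² = -13.6057 / 16 = -0.85035625000 eV
E_20 = -13.6057 / 20² = -13.6057 / 400 = -0.03401425000 eV

The ratio is:
E_4/E_20 = (-0.85035625000) / (-0.03401425000)
E_4/E_20 = (-13.6057/16) / (-13.6057/400)
E_4/E_20 = 400/16
E_4/E_20 = 25.00000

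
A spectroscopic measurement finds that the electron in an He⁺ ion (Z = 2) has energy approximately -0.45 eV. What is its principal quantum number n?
n = 11

The exact energy levels follow E_n = -13.6057 Z² / n² eV with Z = 2.

The measured value (-0.45 eV) is reported to only 2 significant figures, so we must test candidate n values and see which one matches to that precision.

Candidate energies:
  n = 9:  E = -13.6057 × 2² / 9² = -0.67189 eV
  n = 10:  E = -13.6057 × 2² / 10² = -0.54423 eV
  n = 11:  E = -13.6057 × 2² / 11² = -0.44978 eV  ← matches
  n = 12:  E = -13.6057 × 2² / 12² = -0.37794 eV
  n = 13:  E = -13.6057 × 2² / 13² = -0.32203 eV

Checking against the measurement of -0.45 eV (2 sig figs), only n = 11 agrees:
E_11 = -0.44978 eV, which rounds to -0.45 eV ✓

Therefore n = 11.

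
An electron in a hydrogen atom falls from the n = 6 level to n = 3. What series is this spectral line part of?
Paschen series

The spectral series in hydrogen are named based on the final (lower) energy level:
- Lyman series: n_final = 1 (ultraviolet)
- Balmer series: n_final = 2 (visible/near-UV)
- Paschen series: n_final = 3 (infrared)
- Brackett series: n_final = 4 (infrared)
- Pfund series: n_final = 5 (far infrared)

Since this transition ends at n = 3, it belongs to the Paschen series.

For reference, this 6 → 3 line has photon energy
ΔE = 13.6057 eV × (1/3² - 1/6²) = 1.1338083 eV,
corresponding to wavelength λ = hc/ΔE = 1239.84 eV·nm / 1.1338083 eV = 1093.52 nm in the infrared region.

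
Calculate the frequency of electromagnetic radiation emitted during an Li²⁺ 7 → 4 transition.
1.2463e+15 Hz

First, find the transition energy:
E_7 = -13.6057 × 3² / 7² = -2.4990061 eV
E_4 = -13.6057 × 3² / 4² = -7.6532063 eV
|ΔE| = |E_4 - E_7| = 5.1542002 eV

Convert to Joules: E = 5.1542002 eV × (1.602177 × 10⁻¹⁹ J/eV) = 8.257941e-19 J

Using E = hf:
f = E/h = 8.257941e-19 J / (6.62607 × 10⁻³⁴ J·s)
f = 1.2463e+15 Hz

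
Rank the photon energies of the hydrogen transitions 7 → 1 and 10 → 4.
7 → 1

Calculate the energy for each transition:

Transition 7 → 1:
ΔE₁ = |E_1 - E_7| = |-13.6057/1² - (-13.6057/7²)|
ΔE₁ = |-13.60570000 - (-0.27766735)| = 13.32803 eV

Transition 10 → 4:
ΔE₂ = |E_4 - E_10| = |-13.6057/4² - (-13.6057/10²)|
ΔE₂ = |-0.85035625 - (-0.13605700)| = 0.71430 eV

Since 13.32803 eV > 0.71430 eV, the transition 7 → 1 emits the more energetic photon.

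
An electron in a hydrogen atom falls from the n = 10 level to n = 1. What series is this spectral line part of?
Lyman series

The spectral series in hydrogen are named based on the final (lower) energy level:
- Lyman series: n_final = 1 (ultraviolet)
- Balmer series: n_final = 2 (visible/near-UV)
- Paschen series: n_final = 3 (infrared)
- Brackett series: n_final = 4 (infrared)
- Pfund series: n_final = 5 (far infrared)

Since this transition ends at n = 1, it belongs to the Lyman series.

For reference, this 10 → 1 line has photon energy
ΔE = 13.6057 eV × (1/1² - 1/10²) = 13.4696 eV,
corresponding to wavelength λ = hc/ΔE = 1239.84 eV·nm / 13.4696 eV = 92.05 nm in the ultraviolet region.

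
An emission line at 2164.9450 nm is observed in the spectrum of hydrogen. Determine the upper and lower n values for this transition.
n = 7 → n = 4

First, find the photon energy from the wavelength (hc = 1239.84 eV·nm):
E = hc/λ = 1239.84 eV·nm / 2164.9450 nm = 0.57268891 eV

The energy levels of hydrogen satisfy E_n = -13.6057 / n² eV, so an emission n_i → n_f releases
ΔE = 13.6057 × (1/n_f² − 1/n_i²) eV.

Setting ΔE equal to the photon energy:
1/n_f² − 1/n_i² = 0.57268891 / 13.6057 = 0.042091837

Since 1/n_i² must be positive, we need 1/n_f² > 0.042091837, i.e. n_f ≤ 4. For each allowed n_f, solve n_i = (1/n_f² − 0.042091837)^(−1/2) and check whether it is a whole number:
  n_f = 1: 1/n_i² = 1.000000000 − 0.042091837 = 0.957908163 → n_i = 1.022  (not an integer) ✗
  n_f = 2: 1/n_i² = 0.250000000 − 0.042091837 = 0.207908163 → n_i = 2.193  (not an integer) ✗
  n_f = 3: 1/n_i² = 0.111111111 − 0.042091837 = 0.069019274 → n_i = 3.806  (not an integer) ✗
  n_f = 4: 1/n_i² = 0.062500000 − 0.042091837 = 0.020408163 → n_i = 7.000  → integer, n_i = 7 ✓

Only n_f = 4 gives an integer upper level, n_i = 7.

The transition is from n = 7 to n = 4 (emission).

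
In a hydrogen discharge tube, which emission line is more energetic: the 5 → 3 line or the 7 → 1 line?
7 → 1

Calculate the energy for each transition:

Transition 5 → 3:
ΔE₁ = |E_3 - E_5| = |-13.6057/3² - (-13.6057/5²)|
ΔE₁ = |-1.5117444444 - (-0.5442280000)| = 0.9675164 eV

Transition 7 → 1:
ΔE₂ = |E_1 - E_7| = |-13.6057/1² - (-13.6057/7²)|
ΔE₂ = |-13.6057000000 - (-0.2776673469)| = 13.3280327 eV

Since 13.3280327 eV > 0.9675164 eV, the transition 7 → 1 emits the more energetic photon.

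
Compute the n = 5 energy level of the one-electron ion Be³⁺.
-8.708 eV

For hydrogen-like ions, the energy levels scale with Z²:
E_n = -13.6057 Z² / n² eV

For Be³⁺ (Z = 4) at n = 5:
E_5 = -13.6057 × 4² / 5²
E_5 = -13.6057 × 16 / 25
E_5 = -217.6912 / 25
E_5 = -8.708 eV

The energy is 16 times more negative than hydrogen at the same n due to the stronger nuclear charge.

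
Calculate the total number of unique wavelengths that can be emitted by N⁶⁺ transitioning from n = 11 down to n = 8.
6

The electron can occupy levels n = 8, 9, ..., 11 during de-excitation — that is m = 11 - 8 + 1 = 4 distinct levels.

The number of distinct spectral lines equals the number of ways to choose 2 of these m levels (each pair gives one possible emission transition):

Number of lines = m(m-1)/2 = 4×3/2 = 6

These correspond to all possible transitions between the 4 levels:
11 → 10, 11 → 9, 11 → 8, 10 → 9, 10 → 8, 9 → 8

Each transition produces a photon with a unique energy (and thus wavelength). This count does not depend on Z.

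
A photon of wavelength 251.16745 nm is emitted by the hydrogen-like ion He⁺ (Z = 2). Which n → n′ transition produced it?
n = 7 → n = 3

First, find the photon energy from the wavelength (hc = 1239.84 eV·nm):
E = hc/λ = 1239.84 eV·nm / 251.16745 nm = 4.9363084 eV

The energy levels of He⁺ satisfy E_n = -13.6057 × 2² / n² eV, so an emission n_i → n_f releases
ΔE = 13.6057 × 2² × (1/n_f² − 1/n_i²) eV.

Setting ΔE equal to the photon energy:
1/n_f² − 1/n_i² = 4.9363084 / (13.6057 × 2²) = 0.090702948

Since 1/n_i² must be positive, we need 1/n_f² > 0.090702948, i.e. n_f ≤ 3. For each allowed n_f, solve n_i = (1/n_f² − 0.090702948)^(−1/2) and check whether it is a whole number:
  n_f = 1: 1/n_i² = 1.000000000 − 0.090702948 = 0.909297052 → n_i = 1.049  (not an integer) ✗
  n_f = 2: 1/n_i² = 0.250000000 − 0.090702948 = 0.159297052 → n_i = 2.506  (not an integer) ✗
  n_f = 3: 1/n_i² = 0.111111111 − 0.090702948 = 0.020408163 → n_i = 7.000  → integer, n_i = 7 ✓

Only n_f = 3 gives an integer upper level, n_i = 7.

The transition is from n = 7 to n = 3 (emission).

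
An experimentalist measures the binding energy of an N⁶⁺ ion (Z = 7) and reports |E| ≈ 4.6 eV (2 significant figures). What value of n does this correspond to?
n = 12

The exact energy levels follow E_n = -13.6057 Z² / n² eV with Z = 7.

The measured value (-4.6 eV) is reported to only 2 significant figures, so we must test candidate n values and see which one matches to that precision.

Candidate energies:
  n = 10:  E = -13.6057 × 7² / 10² = -6.66679 eV
  n = 11:  E = -13.6057 × 7² / 11² = -5.50975 eV
  n = 12:  E = -13.6057 × 7² / 12² = -4.62972 eV  ← matches
  n = 13:  E = -13.6057 × 7² / 13² = -3.94485 eV
  n = 14:  E = -13.6057 × 7² / 14² = -3.40143 eV

Checking against the measurement of -4.6 eV (2 sig figs), only n = 12 agrees:
E_12 = -4.62972 eV, which rounds to -4.6 eV ✓

Therefore n = 12.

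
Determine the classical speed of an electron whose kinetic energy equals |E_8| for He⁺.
5.469e+05 m/s (or 0.182434% of c)

The binding energy at n = 8 for He⁺ is:
E_8 = -13.6057 × 2²/8² = -0.85035625 eV
|E_8| = 0.85035625 eV

Convert to Joules:
KE = 0.85035625 eV × (1.602177 × 10⁻¹⁹ J/eV) = 1.36242e-19 J

Using KE = ½mv²:
v = √(2·KE/m_e)
v = √(2 × 1.36242e-19 J / 9.10938 × 10⁻³¹ kg)
v = 5.469e+05 m/s

This is approximately 0.182434% the speed of light.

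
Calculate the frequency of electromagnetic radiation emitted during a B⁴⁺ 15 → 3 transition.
8.77e+15 Hz

First, find the transition energy:
E_15 = -13.6057 × 5² / 15² = -1.511744 eV
E_3 = -13.6057 × 5² / 3² = -37.793611 eV
|ΔE| = |E_3 - E_15| = 36.281867 eV

Convert to Joules: E = 36.281867 eV × (1.602177 × 10⁻¹⁹ J/eV) = 5.8130e-18 J

Using E = hf:
f = E/h = 5.8130e-18 J / (6.62607 × 10⁻³⁴ J·s)
f = 8.77e+15 Hz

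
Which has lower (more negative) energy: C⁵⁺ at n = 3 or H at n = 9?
C⁵⁺ at n = 3 (E = -54.423 eV)

Using E_n = -13.6057 Z² / n² eV:

C⁵⁺ (Z = 6) at n = 3:
E = -13.6057 × 6² / 3² = -13.6057 × 36 / 9 = -54.422800 eV

H (Z = 1) at n = 9:
E = -13.6057 × 1² / 9² = -13.6057 × 1 / 81 = -0.167972 eV

Since -54.422800 eV < -0.167972 eV,
C⁵⁺ at n = 3 is more tightly bound (requires more energy to ionize).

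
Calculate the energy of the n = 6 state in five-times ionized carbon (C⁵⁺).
-13.60570 eV

For hydrogen-like ions, the energy levels scale with Z²:
E_n = -13.6057 Z² / n² eV

For C⁵⁺ (Z = 6) at n = 6:
E_6 = -13.6057 × 6² / 6²
E_6 = -13.6057 × 36 / 36
E_6 = -489.8052 / 36
E_6 = -13.60570 eV

The energy is 36 times more negative than hydrogen at the same n due to the stronger nuclear charge.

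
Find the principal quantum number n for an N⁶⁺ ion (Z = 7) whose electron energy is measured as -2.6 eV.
n = 16

The exact energy levels follow E_n = -13.6057 Z² / n² eV with Z = 7.

The measured value (-2.6 eV) is reported to only 2 significant figures, so we must test candidate n values and see which one matches to that precision.

Candidate energies:
  n = 14:  E = -13.6057 × 7² / 14² = -3.401425 eV
  n = 15:  E = -13.6057 × 7² / 15² = -2.963019 eV
  n = 16:  E = -13.6057 × 7² / 16² = -2.604216 eV  ← matches
  n = 17:  E = -13.6057 × 7² / 17² = -2.306849 eV
  n = 18:  E = -13.6057 × 7² / 18² = -2.057652 eV

Checking against the measurement of -2.6 eV (2 sig figs), only n = 16 agrees:
E_16 = -2.604216 eV, which rounds to -2.6 eV ✓

Therefore n = 16.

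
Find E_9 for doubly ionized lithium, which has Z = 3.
-1.51174 eV

For hydrogen-like ions, the energy levels scale with Z²:
E_n = -13.6057 Z² / n² eV

For Li²⁺ (Z = 3) at n = 9:
E_9 = -13.6057 × 3² / 9²
E_9 = -13.6057 × 9 / 81
E_9 = -122.4513 / 81
E_9 = -1.51174 eV

The energy is 9 times more negative than hydrogen at the same n due to the stronger nuclear charge.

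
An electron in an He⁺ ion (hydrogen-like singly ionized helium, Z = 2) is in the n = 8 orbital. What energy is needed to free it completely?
0.850356 eV

The ionization energy is the energy needed to remove the electron completely (n → ∞).

For a hydrogen-like ion with Z = 2, E_n = -13.6057 Z² / n² eV.

At n = 8: E_8 = -13.6057 × 2² / 8² = -0.850356250 eV
At n = ∞: E_∞ = 0 eV

Ionization energy = E_∞ - E_8 = 0 - (-0.850356250) = 0.850356250 eV
Ionization energy ≈ 0.850356 eV

This is also called the binding energy of the electron in state n = 8.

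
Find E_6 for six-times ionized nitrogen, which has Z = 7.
-18.519 eV

For hydrogen-like ions, the energy levels scale with Z²:
E_n = -13.6057 Z² / n² eV

For N⁶⁺ (Z = 7) at n = 6:
E_6 = -13.6057 × 7² / 6²
E_6 = -13.6057 × 49 / 36
E_6 = -666.6793 / 36
E_6 = -18.519 eV

The energy is 49 times more negative than hydrogen at the same n due to the stronger nuclear charge.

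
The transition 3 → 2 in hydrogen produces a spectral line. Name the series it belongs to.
Balmer series

The spectral series in hydrogen are named based on the final (lower) energy level:
- Lyman series: n_final = 1 (ultraviolet)
- Balmer series: n_final = 2 (visible/near-UV)
- Paschen series: n_final = 3 (infrared)
- Brackett series: n_final = 4 (infrared)
- Pfund series: n_final = 5 (far infrared)

Since this transition ends at n = 2, it belongs to the Balmer series.

For reference, this 3 → 2 line has photon energy
ΔE = 13.6057 eV × (1/2² - 1/3²) = 1.8896806 eV,
corresponding to wavelength λ = hc/ΔE = 1239.84 eV·nm / 1.8896806 eV = 656.111 nm in the visible/near-UV region.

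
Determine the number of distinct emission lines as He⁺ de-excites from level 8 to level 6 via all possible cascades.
3

The electron can occupy levels n = 6, 7, ..., 8 during de-excitation — that is m = 8 - 6 + 1 = 3 distinct levels.

The number of distinct spectral lines equals the number of ways to choose 2 of these m levels (each pair gives one possible emission transition):

Number of lines = m(m-1)/2 = 3×2/2 = 3

These correspond to all possible transitions between the 3 levels:
8 → 7, 8 → 6, 7 → 6

Each transition produces a photon with a unique energy (and thus wavelength). This count does not depend on Z.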